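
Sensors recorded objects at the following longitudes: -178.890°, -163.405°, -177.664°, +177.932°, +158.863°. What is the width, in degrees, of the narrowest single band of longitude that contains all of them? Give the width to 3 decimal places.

Sort the longitudes: -178.890°, -177.664°, -163.405°, +158.863°, +177.932°.
Eastward gaps between consecutive values (wrapping around): 1.226°, 14.259°, 322.268°, 19.069°, 3.178°.
Largest gap = 322.268° ⇒ minimal covering band is its complement: 360° − 322.268° = 37.732°.
Band runs from +158.863° eastward to -163.405°, crossing the antimeridian.

37.732°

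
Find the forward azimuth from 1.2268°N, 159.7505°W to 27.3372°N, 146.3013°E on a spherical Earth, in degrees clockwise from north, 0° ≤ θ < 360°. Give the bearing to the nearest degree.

Δλ = 146.3013 − -159.7505 = 306.0518°; wrapped into (−180°, 180°]: -53.9482°.
θ = atan2( sin Δλ · cos φ₂ , cos φ₁ · sin φ₂ − sin φ₁ · cos φ₂ · cos Δλ )
  = atan2(-0.71819, 0.44793) = -58.049° → normalised to [0°, 360°): 301.951°.

302°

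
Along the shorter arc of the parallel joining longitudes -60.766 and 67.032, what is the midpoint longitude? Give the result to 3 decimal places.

+3.133°

Signed shortest Δλ from -60.766° to +67.032° is +127.798°.
Midpoint longitude = -60.766° + (+127.798°)/2 = -60.766° + 63.899° = +3.133°.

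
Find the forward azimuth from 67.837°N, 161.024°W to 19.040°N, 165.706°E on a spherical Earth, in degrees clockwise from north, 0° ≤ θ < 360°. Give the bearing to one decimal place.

220.4°

Δλ = 165.706 − -161.024 = 326.730°; wrapped into (−180°, 180°]: -33.270°.
θ = atan2( sin Δλ · cos φ₂ , cos φ₁ · sin φ₂ − sin φ₁ · cos φ₂ · cos Δλ )
  = atan2(-0.51857, -0.60889) = -139.580° → normalised to [0°, 360°): 220.420°.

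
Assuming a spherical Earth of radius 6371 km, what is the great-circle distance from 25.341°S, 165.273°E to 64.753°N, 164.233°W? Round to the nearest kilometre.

Δλ = -164.233 − 165.273 = -329.506°; wrapped into (−180°, 180°]: 30.494°.
Δφ = 64.753 − -25.341 = 90.094°.
a = sin²(Δφ/2) + cos φ₁ · cos φ₂ · sin²(Δλ/2) = 0.527480.
c = 2·atan2(√a, √(1−a)) = 1.62578 rad → d = 6371·c ≈ 10357.87 km.

10358 km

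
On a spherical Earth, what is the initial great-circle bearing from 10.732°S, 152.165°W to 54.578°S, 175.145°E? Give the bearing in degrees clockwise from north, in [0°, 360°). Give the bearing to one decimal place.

203.8°

Δλ = 175.145 − -152.165 = 327.310°; wrapped into (−180°, 180°]: -32.690°.
θ = atan2( sin Δλ · cos φ₂ , cos φ₁ · sin φ₂ − sin φ₁ · cos φ₂ · cos Δλ )
  = atan2(-0.31303, -0.70982) = -156.202° → normalised to [0°, 360°): 203.798°.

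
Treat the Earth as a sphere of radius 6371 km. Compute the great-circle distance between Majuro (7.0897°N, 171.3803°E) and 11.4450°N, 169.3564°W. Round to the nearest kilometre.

Δλ = -169.3564 − 171.3803 = -340.7367°; wrapped into (−180°, 180°]: 19.2633°.
Δφ = 11.4450 − 7.0897 = 4.3553°.
a = sin²(Δφ/2) + cos φ₁ · cos φ₂ · sin²(Δλ/2) = 0.028671.
c = 2·atan2(√a, √(1−a)) = 0.34029 rad → d = 6371·c ≈ 2167.99 km.

2168 km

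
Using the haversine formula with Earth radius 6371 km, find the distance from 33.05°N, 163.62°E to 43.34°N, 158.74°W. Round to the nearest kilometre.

Δλ = -158.74 − 163.62 = -322.36°; wrapped into (−180°, 180°]: 37.64°.
Δφ = 43.34 − 33.05 = 10.29°.
a = sin²(Δφ/2) + cos φ₁ · cos φ₂ · sin²(Δλ/2) = 0.071483.
c = 2·atan2(√a, √(1−a)) = 0.54131 rad → d = 6371·c ≈ 3448.70 km.

3449 km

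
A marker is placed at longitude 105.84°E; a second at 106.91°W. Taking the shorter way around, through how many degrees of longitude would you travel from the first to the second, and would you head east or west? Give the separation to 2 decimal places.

Raw difference: -106.91 − 105.84 = -212.75°.
Normalise into (−180°, 180°]: -212.75° + 360° = 147.25°.
Positive ⇒ the second point lies to the east; separation 147.25°.

147.25° east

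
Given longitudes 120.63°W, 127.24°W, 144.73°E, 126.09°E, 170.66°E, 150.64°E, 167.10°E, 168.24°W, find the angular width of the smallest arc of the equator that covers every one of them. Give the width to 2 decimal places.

113.28°

Sort the longitudes: -168.24°, -127.24°, -120.63°, +126.09°, +144.73°, +150.64°, +167.10°, +170.66°.
Eastward gaps between consecutive values (wrapping around): 41.00°, 6.61°, 246.72°, 18.64°, 5.91°, 16.46°, 3.56°, 21.10°.
Largest gap = 246.72° ⇒ minimal covering band is its complement: 360° − 246.72° = 113.28°.
Band runs from +126.09° eastward to -120.63°, crossing the antimeridian.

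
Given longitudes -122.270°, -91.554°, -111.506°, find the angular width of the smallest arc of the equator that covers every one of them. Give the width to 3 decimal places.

Sort the longitudes: -122.270°, -111.506°, -91.554°.
Eastward gaps between consecutive values (wrapping around): 10.764°, 19.952°, 329.284°.
Largest gap = 329.284° ⇒ minimal covering band is its complement: 360° − 329.284° = 30.716°.
Band runs from -122.270° eastward to -91.554°.

30.716°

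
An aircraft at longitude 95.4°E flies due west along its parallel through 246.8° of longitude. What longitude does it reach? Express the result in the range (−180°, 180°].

Start at +95.4°; shift −246.8° → -151.4°.
-151.4° already lies in (−180°, 180°].

151.4°W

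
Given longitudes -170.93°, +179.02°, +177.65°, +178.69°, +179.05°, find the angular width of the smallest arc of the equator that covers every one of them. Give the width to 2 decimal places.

11.42°

Sort the longitudes: -170.93°, +177.65°, +178.69°, +179.02°, +179.05°.
Eastward gaps between consecutive values (wrapping around): 348.58°, 1.04°, 0.33°, 0.03°, 10.02°.
Largest gap = 348.58° ⇒ minimal covering band is its complement: 360° − 348.58° = 11.42°.
Band runs from +177.65° eastward to -170.93°, crossing the antimeridian.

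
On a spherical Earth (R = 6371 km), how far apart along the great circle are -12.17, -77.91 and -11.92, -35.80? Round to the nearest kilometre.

4575 km

Δλ = -35.80 − -77.91 = 42.11°.
Δφ = -11.92 − -12.17 = 0.25°.
a = sin²(Δφ/2) + cos φ₁ · cos φ₂ · sin²(Δλ/2) = 0.123454.
c = 2·atan2(√a, √(1−a)) = 0.71805 rad → d = 6371·c ≈ 4574.68 km.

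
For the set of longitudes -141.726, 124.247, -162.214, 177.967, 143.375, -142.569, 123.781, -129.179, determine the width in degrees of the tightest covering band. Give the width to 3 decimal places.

Sort the longitudes: -162.214°, -142.569°, -141.726°, -129.179°, +123.781°, +124.247°, +143.375°, +177.967°.
Eastward gaps between consecutive values (wrapping around): 19.645°, 0.843°, 12.547°, 252.960°, 0.466°, 19.128°, 34.592°, 19.819°.
Largest gap = 252.960° ⇒ minimal covering band is its complement: 360° − 252.960° = 107.040°.
Band runs from +123.781° eastward to -129.179°, crossing the antimeridian.

107.040°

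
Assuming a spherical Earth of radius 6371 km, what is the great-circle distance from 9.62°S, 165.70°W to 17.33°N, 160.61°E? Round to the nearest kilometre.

Δλ = 160.61 − -165.70 = 326.31°; wrapped into (−180°, 180°]: -33.69°.
Δφ = 17.33 − -9.62 = 26.95°.
a = sin²(Δφ/2) + cos φ₁ · cos φ₂ · sin²(Δλ/2) = 0.133334.
c = 2·atan2(√a, √(1−a)) = 0.74759 rad → d = 6371·c ≈ 4762.87 km.

4763 km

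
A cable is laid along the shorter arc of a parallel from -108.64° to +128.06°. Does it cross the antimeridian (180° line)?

Yes

Naïve |128.06 − -108.64| = 236.7° > 180°, so the shorter arc goes the other way round — across 180°.
Signed shortest Δλ = ((128.06 − -108.64 + 180) mod 360) − 180 = -123.3°.
Going west by 123.3° from -108.64° passes through 180° before reaching +128.06°.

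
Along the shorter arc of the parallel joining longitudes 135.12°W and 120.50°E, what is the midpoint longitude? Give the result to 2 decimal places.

172.69°E

Signed shortest Δλ from -135.12° to +120.50° is -104.38°.
Midpoint longitude = -135.12° + (-104.38°)/2 = -135.12° − 52.19° = -187.31°.
Normalise into (−180°, 180°]: +172.69°.
(The naïve average (-135.12 + +120.50)/2 = -7.31° is on the wrong side of the globe.)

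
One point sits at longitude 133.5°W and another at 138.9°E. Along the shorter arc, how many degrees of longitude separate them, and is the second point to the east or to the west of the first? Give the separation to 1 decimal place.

Raw difference: 138.9 − -133.5 = 272.4°.
Normalise into (−180°, 180°]: 272.4° − 360° = -87.6°.
Negative ⇒ the second point lies to the west; separation 87.6°.

87.6° west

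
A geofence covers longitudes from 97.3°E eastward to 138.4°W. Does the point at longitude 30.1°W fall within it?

No

Band width going east from +97.3° to -138.4°: ((-138.4 − 97.3) mod 360) = 124.3°.
Offset of -30.1° east of the west edge: ((-30.1 − 97.3) mod 360) = 232.6°.
232.6° > 124.3° ⇒ outside.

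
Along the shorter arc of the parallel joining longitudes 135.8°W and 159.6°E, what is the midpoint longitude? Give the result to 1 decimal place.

Signed shortest Δλ from -135.8° to +159.6° is -64.6°.
Midpoint longitude = -135.8° + (-64.6°)/2 = -135.8° − 32.3° = -168.1°.
(The naïve average (-135.8 + +159.6)/2 = 11.9° is on the wrong side of the globe.)

168.1°W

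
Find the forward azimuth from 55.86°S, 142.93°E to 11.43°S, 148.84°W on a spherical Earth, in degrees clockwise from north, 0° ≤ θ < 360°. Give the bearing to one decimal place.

Δλ = -148.84 − 142.93 = -291.77°; wrapped into (−180°, 180°]: 68.23°.
θ = atan2( sin Δλ · cos φ₂ , cos φ₁ · sin φ₂ − sin φ₁ · cos φ₂ · cos Δλ )
  = atan2(0.91026, 0.18966) = 78.230° → normalised to [0°, 360°): 78.230°.

78.2°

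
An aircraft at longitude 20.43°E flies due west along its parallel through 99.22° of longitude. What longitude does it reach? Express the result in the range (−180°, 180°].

78.79°W

Start at +20.43°; shift −99.22° → -78.79°.
-78.79° already lies in (−180°, 180°].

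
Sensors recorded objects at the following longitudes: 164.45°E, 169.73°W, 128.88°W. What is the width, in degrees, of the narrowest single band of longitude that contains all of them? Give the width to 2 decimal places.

66.67°

Sort the longitudes: -169.73°, -128.88°, +164.45°.
Eastward gaps between consecutive values (wrapping around): 40.85°, 293.33°, 25.82°.
Largest gap = 293.33° ⇒ minimal covering band is its complement: 360° − 293.33° = 66.67°.
Band runs from +164.45° eastward to -128.88°, crossing the antimeridian.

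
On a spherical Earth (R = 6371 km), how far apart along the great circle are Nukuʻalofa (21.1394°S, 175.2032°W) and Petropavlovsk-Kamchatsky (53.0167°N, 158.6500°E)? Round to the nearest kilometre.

Δλ = 158.6500 − -175.2032 = 333.8532°; wrapped into (−180°, 180°]: -26.1468°.
Δφ = 53.0167 − -21.1394 = 74.1561°.
a = sin²(Δφ/2) + cos φ₁ · cos φ₂ · sin²(Δλ/2) = 0.392201.
c = 2·atan2(√a, √(1−a)) = 1.35349 rad → d = 6371·c ≈ 8623.09 km.

8623 km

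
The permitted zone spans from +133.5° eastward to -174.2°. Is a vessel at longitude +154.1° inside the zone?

Yes

Band width going east from +133.5° to -174.2°: ((-174.2 − 133.5) mod 360) = 52.3°.
Offset of +154.1° east of the west edge: ((154.1 − 133.5) mod 360) = 20.6°.
20.6° ≤ 52.3° ⇒ inside.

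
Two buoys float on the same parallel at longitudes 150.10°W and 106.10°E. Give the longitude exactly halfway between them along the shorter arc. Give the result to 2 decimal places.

158.00°E

Signed shortest Δλ from -150.10° to +106.10° is -103.80°.
Midpoint longitude = -150.10° + (-103.80°)/2 = -150.10° − 51.90° = -202.00°.
Normalise into (−180°, 180°]: +158.00°.
(The naïve average (-150.10 + +106.10)/2 = -22.0° is on the wrong side of the globe.)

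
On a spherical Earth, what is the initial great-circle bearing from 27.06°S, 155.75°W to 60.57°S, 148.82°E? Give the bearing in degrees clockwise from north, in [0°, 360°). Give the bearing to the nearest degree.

Δλ = 148.82 − -155.75 = 304.57°; wrapped into (−180°, 180°]: -55.43°.
θ = atan2( sin Δλ · cos φ₂ , cos φ₁ · sin φ₂ − sin φ₁ · cos φ₂ · cos Δλ )
  = atan2(-0.40460, -0.64878) = -148.051° → normalised to [0°, 360°): 211.949°.

212°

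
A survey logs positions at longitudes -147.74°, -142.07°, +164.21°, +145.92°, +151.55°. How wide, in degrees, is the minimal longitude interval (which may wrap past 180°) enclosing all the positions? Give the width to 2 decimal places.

72.01°

Sort the longitudes: -147.74°, -142.07°, +145.92°, +151.55°, +164.21°.
Eastward gaps between consecutive values (wrapping around): 5.67°, 287.99°, 5.63°, 12.66°, 48.05°.
Largest gap = 287.99° ⇒ minimal covering band is its complement: 360° − 287.99° = 72.01°.
Band runs from +145.92° eastward to -142.07°, crossing the antimeridian.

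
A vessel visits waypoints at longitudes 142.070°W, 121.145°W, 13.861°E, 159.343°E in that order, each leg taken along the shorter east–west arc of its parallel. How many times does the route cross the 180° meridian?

0

Leg 1: -142.070° → -121.145°, shortest Δλ = 20.925° (east) — does not cross 180°.
Leg 2: -121.145° → +13.861°, shortest Δλ = 135.006° (east) — does not cross 180°.
Leg 3: +13.861° → +159.343°, shortest Δλ = 145.482° (east) — does not cross 180°.
Total crossings: 0.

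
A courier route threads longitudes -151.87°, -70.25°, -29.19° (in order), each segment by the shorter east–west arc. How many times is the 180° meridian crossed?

Leg 1: -151.87° → -70.25°, shortest Δλ = 81.62° (east) — does not cross 180°.
Leg 2: -70.25° → -29.19°, shortest Δλ = 41.06° (east) — does not cross 180°.
Total crossings: 0.

0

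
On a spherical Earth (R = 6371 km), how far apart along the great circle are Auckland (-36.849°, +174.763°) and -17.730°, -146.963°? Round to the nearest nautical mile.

Δλ = -146.963 − 174.763 = -321.726°; wrapped into (−180°, 180°]: 38.274°.
Δφ = -17.730 − -36.849 = 19.119°.
a = sin²(Δφ/2) + cos φ₁ · cos φ₂ · sin²(Δλ/2) = 0.109495.
c = 2·atan2(√a, √(1−a)) = 0.67452 rad → d = 6371·c ≈ 4297.34 km ≈ 2320.38 nmi.

2320 nmi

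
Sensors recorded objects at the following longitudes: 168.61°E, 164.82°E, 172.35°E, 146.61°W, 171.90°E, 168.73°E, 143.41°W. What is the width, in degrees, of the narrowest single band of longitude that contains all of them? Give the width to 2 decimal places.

Sort the longitudes: -146.61°, -143.41°, +164.82°, +168.61°, +168.73°, +171.90°, +172.35°.
Eastward gaps between consecutive values (wrapping around): 3.20°, 308.23°, 3.79°, 0.12°, 3.17°, 0.45°, 41.04°.
Largest gap = 308.23° ⇒ minimal covering band is its complement: 360° − 308.23° = 51.77°.
Band runs from +164.82° eastward to -143.41°, crossing the antimeridian.

51.77°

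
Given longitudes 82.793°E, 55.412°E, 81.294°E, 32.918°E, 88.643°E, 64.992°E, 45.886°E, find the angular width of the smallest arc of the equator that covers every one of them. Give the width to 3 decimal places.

55.725°

Sort the longitudes: +32.918°, +45.886°, +55.412°, +64.992°, +81.294°, +82.793°, +88.643°.
Eastward gaps between consecutive values (wrapping around): 12.968°, 9.526°, 9.580°, 16.302°, 1.499°, 5.850°, 304.275°.
Largest gap = 304.275° ⇒ minimal covering band is its complement: 360° − 304.275° = 55.725°.
Band runs from +32.918° eastward to +88.643°.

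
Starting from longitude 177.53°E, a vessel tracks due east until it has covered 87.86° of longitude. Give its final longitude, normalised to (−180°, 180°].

Start at +177.53°; shift +87.86° → +265.39°.
+265.39° lies outside (−180°, 180°]; subtract 360° → -94.61°.

94.61°W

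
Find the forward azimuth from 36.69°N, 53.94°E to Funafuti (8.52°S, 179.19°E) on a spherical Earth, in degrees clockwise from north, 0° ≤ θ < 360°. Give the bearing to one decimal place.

Δλ = 179.19 − 53.94 = 125.25°.
θ = atan2( sin Δλ · cos φ₂ , cos φ₁ · sin φ₂ − sin φ₁ · cos φ₂ · cos Δλ )
  = atan2(0.80763, 0.22223) = 74.615° → normalised to [0°, 360°): 74.615°.

74.6°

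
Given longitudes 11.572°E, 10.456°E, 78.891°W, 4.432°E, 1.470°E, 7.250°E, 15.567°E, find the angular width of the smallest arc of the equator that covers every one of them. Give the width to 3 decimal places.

Sort the longitudes: -78.891°, +1.470°, +4.432°, +7.250°, +10.456°, +11.572°, +15.567°.
Eastward gaps between consecutive values (wrapping around): 80.361°, 2.962°, 2.818°, 3.206°, 1.116°, 3.995°, 265.542°.
Largest gap = 265.542° ⇒ minimal covering band is its complement: 360° − 265.542° = 94.458°.
Band runs from -78.891° eastward to +15.567°.

94.458°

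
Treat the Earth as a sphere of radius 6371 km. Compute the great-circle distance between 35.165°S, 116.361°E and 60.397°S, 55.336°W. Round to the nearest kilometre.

Δλ = -55.336 − 116.361 = -171.697°.
Δφ = -60.397 − -35.165 = -25.232°.
a = sin²(Δφ/2) + cos φ₁ · cos φ₂ · sin²(Δλ/2) = 0.449422.
c = 2·atan2(√a, √(1−a)) = 1.46947 rad → d = 6371·c ≈ 9361.98 km.

9362 km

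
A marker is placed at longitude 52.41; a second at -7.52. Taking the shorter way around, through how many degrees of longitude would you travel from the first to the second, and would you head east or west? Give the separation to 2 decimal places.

59.93° west

Raw difference: -7.52 − 52.41 = -59.93°.
Normalise into (−180°, 180°]: -59.93° stays -59.93°.
Negative ⇒ the second point lies to the west; separation 59.93°.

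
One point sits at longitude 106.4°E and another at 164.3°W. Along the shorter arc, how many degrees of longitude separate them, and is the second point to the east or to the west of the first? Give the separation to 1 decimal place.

89.3° east

Raw difference: -164.3 − 106.4 = -270.7°.
Normalise into (−180°, 180°]: -270.7° + 360° = 89.3°.
Positive ⇒ the second point lies to the east; separation 89.3°.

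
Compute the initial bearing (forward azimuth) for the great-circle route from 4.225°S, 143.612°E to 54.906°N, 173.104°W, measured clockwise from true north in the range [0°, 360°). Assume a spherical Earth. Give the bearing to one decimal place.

Δλ = -173.104 − 143.612 = -316.716°; wrapped into (−180°, 180°]: 43.284°.
θ = atan2( sin Δλ · cos φ₂ , cos φ₁ · sin φ₂ − sin φ₁ · cos φ₂ · cos Δλ )
  = atan2(0.39417, 0.84682) = 24.961° → normalised to [0°, 360°): 24.961°.

25.0°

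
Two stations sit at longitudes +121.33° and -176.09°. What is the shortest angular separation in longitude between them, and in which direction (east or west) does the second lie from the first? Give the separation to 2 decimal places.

Raw difference: -176.09 − 121.33 = -297.42°.
Normalise into (−180°, 180°]: -297.42° + 360° = 62.58°.
Positive ⇒ the second point lies to the east; separation 62.58°.

62.58° east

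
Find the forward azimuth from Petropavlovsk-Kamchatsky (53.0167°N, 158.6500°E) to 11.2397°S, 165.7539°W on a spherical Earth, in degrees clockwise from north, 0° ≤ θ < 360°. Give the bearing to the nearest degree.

143°

Δλ = -165.7539 − 158.6500 = -324.4039°; wrapped into (−180°, 180°]: 35.5961°.
θ = atan2( sin Δλ · cos φ₂ , cos φ₁ · sin φ₂ − sin φ₁ · cos φ₂ · cos Δλ )
  = atan2(0.57090, -0.75434) = 142.881° → normalised to [0°, 360°): 142.881°.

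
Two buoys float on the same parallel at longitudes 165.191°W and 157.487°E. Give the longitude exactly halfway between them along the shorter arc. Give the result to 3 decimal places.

Signed shortest Δλ from -165.191° to +157.487° is -37.322°.
Midpoint longitude = -165.191° + (-37.322°)/2 = -165.191° − 18.661° = -183.852°.
Normalise into (−180°, 180°]: +176.148°.
(The naïve average (-165.191 + +157.487)/2 = -3.852° is on the wrong side of the globe.)

176.148°E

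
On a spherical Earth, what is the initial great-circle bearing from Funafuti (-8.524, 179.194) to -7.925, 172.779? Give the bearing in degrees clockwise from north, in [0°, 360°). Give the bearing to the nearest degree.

Δλ = 172.779 − 179.194 = -6.415°.
θ = atan2( sin Δλ · cos φ₂ , cos φ₁ · sin φ₂ − sin φ₁ · cos φ₂ · cos Δλ )
  = atan2(-0.11066, 0.00954) = -85.075° → normalised to [0°, 360°): 274.925°.

275°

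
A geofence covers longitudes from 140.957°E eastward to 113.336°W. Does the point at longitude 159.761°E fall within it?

Yes

Band width going east from +140.957° to -113.336°: ((-113.336 − 140.957) mod 360) = 105.707°.
Offset of +159.761° east of the west edge: ((159.761 − 140.957) mod 360) = 18.804°.
18.804° ≤ 105.707° ⇒ inside.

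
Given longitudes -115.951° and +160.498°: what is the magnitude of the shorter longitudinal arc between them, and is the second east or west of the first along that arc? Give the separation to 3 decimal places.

83.551° west

Raw difference: 160.498 − -115.951 = 276.449°.
Normalise into (−180°, 180°]: 276.449° − 360° = -83.551°.
Negative ⇒ the second point lies to the west; separation 83.551°.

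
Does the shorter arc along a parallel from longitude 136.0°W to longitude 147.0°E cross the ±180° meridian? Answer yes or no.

Naïve |147.0 − -136.0| = 283.0° > 180°, so the shorter arc goes the other way round — across 180°.
Signed shortest Δλ = ((147.0 − -136.0 + 180) mod 360) − 180 = -77.0°.
Going west by 77.0° from -136.0° passes through 180° before reaching +147.0°.

Yes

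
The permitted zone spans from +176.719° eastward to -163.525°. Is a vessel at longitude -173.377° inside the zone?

Band width going east from +176.719° to -163.525°: ((-163.525 − 176.719) mod 360) = 19.756°.
Offset of -173.377° east of the west edge: ((-173.377 − 176.719) mod 360) = 9.904°.
9.904° ≤ 19.756° ⇒ inside.

Yes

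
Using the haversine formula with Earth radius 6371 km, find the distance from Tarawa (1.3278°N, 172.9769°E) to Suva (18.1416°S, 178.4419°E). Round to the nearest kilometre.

2246 km

Δλ = 178.4419 − 172.9769 = 5.4650°.
Δφ = -18.1416 − 1.3278 = -19.4694°.
a = sin²(Δφ/2) + cos φ₁ · cos φ₂ · sin²(Δλ/2) = 0.030749.
c = 2·atan2(√a, √(1−a)) = 0.35253 rad → d = 6371·c ≈ 2245.98 km.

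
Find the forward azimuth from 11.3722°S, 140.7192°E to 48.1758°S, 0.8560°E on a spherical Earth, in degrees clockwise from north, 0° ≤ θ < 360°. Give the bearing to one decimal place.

207.3°

Δλ = 0.8560 − 140.7192 = -139.8632°.
θ = atan2( sin Δλ · cos φ₂ , cos φ₁ · sin φ₂ − sin φ₁ · cos φ₂ · cos Δλ )
  = atan2(-0.42986, -0.83109) = -152.651° → normalised to [0°, 360°): 207.349°.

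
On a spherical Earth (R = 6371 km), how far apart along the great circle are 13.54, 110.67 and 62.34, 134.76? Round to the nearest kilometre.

Δλ = 134.76 − 110.67 = 24.09°.
Δφ = 62.34 − 13.54 = 48.80°.
a = sin²(Δφ/2) + cos φ₁ · cos φ₂ · sin²(Δλ/2) = 0.190309.
c = 2·atan2(√a, √(1−a)) = 0.90284 rad → d = 6371·c ≈ 5752.00 km.

5752 km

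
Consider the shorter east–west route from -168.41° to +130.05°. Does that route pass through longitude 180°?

Naïve |130.05 − -168.41| = 298.46° > 180°, so the shorter arc goes the other way round — across 180°.
Signed shortest Δλ = ((130.05 − -168.41 + 180) mod 360) − 180 = -61.54°.
Going west by 61.54° from -168.41° passes through 180° before reaching +130.05°.

Yes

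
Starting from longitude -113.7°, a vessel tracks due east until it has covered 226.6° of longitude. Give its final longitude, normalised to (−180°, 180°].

+112.9°

Start at -113.7°; shift +226.6° → +112.9°.
+112.9° already lies in (−180°, 180°].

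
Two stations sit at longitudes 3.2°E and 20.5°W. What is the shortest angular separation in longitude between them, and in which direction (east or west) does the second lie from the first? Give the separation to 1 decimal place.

Raw difference: -20.5 − 3.2 = -23.7°.
Normalise into (−180°, 180°]: -23.7° stays -23.7°.
Negative ⇒ the second point lies to the west; separation 23.7°.

23.7° west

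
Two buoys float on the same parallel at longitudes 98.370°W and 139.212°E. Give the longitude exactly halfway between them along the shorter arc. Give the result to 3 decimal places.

159.579°W

Signed shortest Δλ from -98.370° to +139.212° is -122.418°.
Midpoint longitude = -98.370° + (-122.418°)/2 = -98.370° − 61.209° = -159.579°.
(The naïve average (-98.370 + +139.212)/2 = 20.421° is on the wrong side of the globe.)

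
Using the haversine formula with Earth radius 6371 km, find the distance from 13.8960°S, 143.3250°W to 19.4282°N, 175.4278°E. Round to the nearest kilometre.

5840 km

Δλ = 175.4278 − -143.3250 = 318.7528°; wrapped into (−180°, 180°]: -41.2472°.
Δφ = 19.4282 − -13.8960 = 33.3242°.
a = sin²(Δφ/2) + cos φ₁ · cos φ₂ · sin²(Δλ/2) = 0.195788.
c = 2·atan2(√a, √(1−a)) = 0.91672 rad → d = 6371·c ≈ 5840.44 km.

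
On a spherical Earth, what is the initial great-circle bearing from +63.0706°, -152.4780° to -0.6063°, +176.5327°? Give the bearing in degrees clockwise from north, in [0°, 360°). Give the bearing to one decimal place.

213.8°

Δλ = 176.5327 − -152.4780 = 329.0107°; wrapped into (−180°, 180°]: -30.9893°.
θ = atan2( sin Δλ · cos φ₂ , cos φ₁ · sin φ₂ − sin φ₁ · cos φ₂ · cos Δλ )
  = atan2(-0.51485, -0.76906) = -146.199° → normalised to [0°, 360°): 213.801°.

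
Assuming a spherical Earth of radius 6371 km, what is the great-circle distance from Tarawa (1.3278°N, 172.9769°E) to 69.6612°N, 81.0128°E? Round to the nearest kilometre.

9945 km

Δλ = 81.0128 − 172.9769 = -91.9641°.
Δφ = 69.6612 − 1.3278 = 68.3334°.
a = sin²(Δφ/2) + cos φ₁ · cos φ₂ · sin²(Δλ/2) = 0.495091.
c = 2·atan2(√a, √(1−a)) = 1.56098 rad → d = 6371·c ≈ 9944.99 km.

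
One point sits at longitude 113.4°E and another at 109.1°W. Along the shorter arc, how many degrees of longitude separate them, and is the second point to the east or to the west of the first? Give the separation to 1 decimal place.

137.5° east

Raw difference: -109.1 − 113.4 = -222.5°.
Normalise into (−180°, 180°]: -222.5° + 360° = 137.5°.
Positive ⇒ the second point lies to the east; separation 137.5°.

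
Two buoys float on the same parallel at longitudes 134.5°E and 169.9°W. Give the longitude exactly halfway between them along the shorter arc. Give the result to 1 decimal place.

162.3°E

Signed shortest Δλ from +134.5° to -169.9° is +55.6°.
Midpoint longitude = +134.5° + (+55.6°)/2 = +134.5° + 27.8° = +162.3°.
(The naïve average (+134.5 + -169.9)/2 = -17.7° is on the wrong side of the globe.)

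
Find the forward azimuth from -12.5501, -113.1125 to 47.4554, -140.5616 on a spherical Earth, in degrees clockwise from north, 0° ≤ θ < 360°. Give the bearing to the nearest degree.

340°

Δλ = -140.5616 − -113.1125 = -27.4491°.
θ = atan2( sin Δλ · cos φ₂ , cos φ₁ · sin φ₂ − sin φ₁ · cos φ₂ · cos Δλ )
  = atan2(-0.31168, 0.84953) = -20.148° → normalised to [0°, 360°): 339.852°.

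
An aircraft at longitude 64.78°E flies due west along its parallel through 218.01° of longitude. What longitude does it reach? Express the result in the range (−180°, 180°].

Start at +64.78°; shift −218.01° → -153.23°.
-153.23° already lies in (−180°, 180°].

153.23°W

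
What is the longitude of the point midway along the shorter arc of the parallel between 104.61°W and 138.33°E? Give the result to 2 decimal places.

Signed shortest Δλ from -104.61° to +138.33° is -117.06°.
Midpoint longitude = -104.61° + (-117.06°)/2 = -104.61° − 58.53° = -163.14°.
(The naïve average (-104.61 + +138.33)/2 = 16.86° is on the wrong side of the globe.)

163.14°W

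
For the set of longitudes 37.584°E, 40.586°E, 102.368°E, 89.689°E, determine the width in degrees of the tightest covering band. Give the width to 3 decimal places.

64.784°

Sort the longitudes: +37.584°, +40.586°, +89.689°, +102.368°.
Eastward gaps between consecutive values (wrapping around): 3.002°, 49.103°, 12.679°, 295.216°.
Largest gap = 295.216° ⇒ minimal covering band is its complement: 360° − 295.216° = 64.784°.
Band runs from +37.584° eastward to +102.368°.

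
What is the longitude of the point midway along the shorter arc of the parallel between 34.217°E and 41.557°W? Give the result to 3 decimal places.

Signed shortest Δλ from +34.217° to -41.557° is -75.774°.
Midpoint longitude = +34.217° + (-75.774°)/2 = +34.217° − 37.887° = -3.670°.

3.670°W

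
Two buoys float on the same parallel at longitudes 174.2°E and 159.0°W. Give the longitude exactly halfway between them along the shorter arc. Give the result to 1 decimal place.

172.4°W

Signed shortest Δλ from +174.2° to -159.0° is +26.8°.
Midpoint longitude = +174.2° + (+26.8°)/2 = +174.2° + 13.4° = +187.6°.
Normalise into (−180°, 180°]: -172.4°.
(The naïve average (+174.2 + -159.0)/2 = 7.6° is on the wrong side of the globe.)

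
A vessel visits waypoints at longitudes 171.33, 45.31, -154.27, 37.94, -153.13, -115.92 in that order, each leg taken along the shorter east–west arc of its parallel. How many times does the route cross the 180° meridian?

Leg 1: +171.33° → +45.31°, shortest Δλ = -126.02° (west) — does not cross 180°.
Leg 2: +45.31° → -154.27°, shortest Δλ = 160.42° (east) — crosses 180°.
Leg 3: -154.27° → +37.94°, shortest Δλ = -167.79° (west) — crosses 180°.
Leg 4: +37.94° → -153.13°, shortest Δλ = 168.93° (east) — crosses 180°.
Leg 5: -153.13° → -115.92°, shortest Δλ = 37.21° (east) — does not cross 180°.
Total crossings: 3.

3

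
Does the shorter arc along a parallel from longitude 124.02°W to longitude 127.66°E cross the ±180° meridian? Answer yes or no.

Naïve |127.66 − -124.02| = 251.68° > 180°, so the shorter arc goes the other way round — across 180°.
Signed shortest Δλ = ((127.66 − -124.02 + 180) mod 360) − 180 = -108.32°.
Going west by 108.32° from -124.02° passes through 180° before reaching +127.66°.

Yes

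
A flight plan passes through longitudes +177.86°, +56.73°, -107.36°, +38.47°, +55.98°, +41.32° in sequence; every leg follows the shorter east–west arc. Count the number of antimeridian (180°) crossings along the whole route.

Leg 1: +177.86° → +56.73°, shortest Δλ = -121.13° (west) — does not cross 180°.
Leg 2: +56.73° → -107.36°, shortest Δλ = -164.09° (west) — does not cross 180°.
Leg 3: -107.36° → +38.47°, shortest Δλ = 145.83° (east) — does not cross 180°.
Leg 4: +38.47° → +55.98°, shortest Δλ = 17.51° (east) — does not cross 180°.
Leg 5: +55.98° → +41.32°, shortest Δλ = -14.66° (west) — does not cross 180°.
Total crossings: 0.

0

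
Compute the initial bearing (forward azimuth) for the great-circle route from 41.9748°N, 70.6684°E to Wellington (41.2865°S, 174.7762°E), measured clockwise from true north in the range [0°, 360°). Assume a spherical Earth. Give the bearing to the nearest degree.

Δλ = 174.7762 − 70.6684 = 104.1078°.
θ = atan2( sin Δλ · cos φ₂ , cos φ₁ · sin φ₂ − sin φ₁ · cos φ₂ · cos Δλ )
  = atan2(0.72876, -0.36804) = 116.795° → normalised to [0°, 360°): 116.795°.

117°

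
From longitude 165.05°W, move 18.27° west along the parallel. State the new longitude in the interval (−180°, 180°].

176.68°E

Start at -165.05°; shift −18.27° → -183.32°.
-183.32° lies outside (−180°, 180°]; add 360° → +176.68°.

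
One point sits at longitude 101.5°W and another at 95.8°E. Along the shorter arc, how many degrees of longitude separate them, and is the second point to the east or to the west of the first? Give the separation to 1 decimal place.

162.7° west

Raw difference: 95.8 − -101.5 = 197.3°.
Normalise into (−180°, 180°]: 197.3° − 360° = -162.7°.
Negative ⇒ the second point lies to the west; separation 162.7°.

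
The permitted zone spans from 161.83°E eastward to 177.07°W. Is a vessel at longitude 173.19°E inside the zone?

Band width going east from +161.83° to -177.07°: ((-177.07 − 161.83) mod 360) = 21.10°.
Offset of +173.19° east of the west edge: ((173.19 − 161.83) mod 360) = 11.36°.
11.36° ≤ 21.10° ⇒ inside.

Yes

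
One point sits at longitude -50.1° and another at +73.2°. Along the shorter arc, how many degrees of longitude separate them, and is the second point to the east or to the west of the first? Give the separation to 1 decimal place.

123.3° east

Raw difference: 73.2 − -50.1 = 123.3°.
Normalise into (−180°, 180°]: 123.3° stays 123.3°.
Positive ⇒ the second point lies to the east; separation 123.3°.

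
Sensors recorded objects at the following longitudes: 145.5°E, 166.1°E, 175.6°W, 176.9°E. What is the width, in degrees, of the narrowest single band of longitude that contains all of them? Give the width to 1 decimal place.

38.9°

Sort the longitudes: -175.6°, +145.5°, +166.1°, +176.9°.
Eastward gaps between consecutive values (wrapping around): 321.1°, 20.6°, 10.8°, 7.5°.
Largest gap = 321.1° ⇒ minimal covering band is its complement: 360° − 321.1° = 38.9°.
Band runs from +145.5° eastward to -175.6°, crossing the antimeridian.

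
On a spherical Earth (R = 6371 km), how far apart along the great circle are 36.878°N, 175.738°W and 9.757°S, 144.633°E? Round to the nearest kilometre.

6631 km

Δλ = 144.633 − -175.738 = 320.371°; wrapped into (−180°, 180°]: -39.629°.
Δφ = -9.757 − 36.878 = -46.635°.
a = sin²(Δφ/2) + cos φ₁ · cos φ₂ · sin²(Δλ/2) = 0.247263.
c = 2·atan2(√a, √(1−a)) = 1.04086 rad → d = 6371·c ≈ 6631.35 km.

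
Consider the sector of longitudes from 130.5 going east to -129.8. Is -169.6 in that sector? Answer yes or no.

Yes

Band width going east from +130.5° to -129.8°: ((-129.8 − 130.5) mod 360) = 99.7°.
Offset of -169.6° east of the west edge: ((-169.6 − 130.5) mod 360) = 59.9°.
59.9° ≤ 99.7° ⇒ inside.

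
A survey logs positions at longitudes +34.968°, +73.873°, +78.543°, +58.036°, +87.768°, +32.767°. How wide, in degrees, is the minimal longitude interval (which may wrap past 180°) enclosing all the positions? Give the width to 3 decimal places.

55.001°

Sort the longitudes: +32.767°, +34.968°, +58.036°, +73.873°, +78.543°, +87.768°.
Eastward gaps between consecutive values (wrapping around): 2.201°, 23.068°, 15.837°, 4.670°, 9.225°, 304.999°.
Largest gap = 304.999° ⇒ minimal covering band is its complement: 360° − 304.999° = 55.001°.
Band runs from +32.767° eastward to +87.768°.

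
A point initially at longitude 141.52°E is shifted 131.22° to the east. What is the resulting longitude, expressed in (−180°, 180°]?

Start at +141.52°; shift +131.22° → +272.74°.
+272.74° lies outside (−180°, 180°]; subtract 360° → -87.26°.

87.26°W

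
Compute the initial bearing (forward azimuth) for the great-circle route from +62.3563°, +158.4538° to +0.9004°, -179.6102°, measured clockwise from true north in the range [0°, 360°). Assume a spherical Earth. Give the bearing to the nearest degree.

155°

Δλ = -179.6102 − 158.4538 = -338.0640°; wrapped into (−180°, 180°]: 21.9360°.
θ = atan2( sin Δλ · cos φ₂ , cos φ₁ · sin φ₂ − sin φ₁ · cos φ₂ · cos Δλ )
  = atan2(0.37352, -0.81432) = 155.359° → normalised to [0°, 360°): 155.359°.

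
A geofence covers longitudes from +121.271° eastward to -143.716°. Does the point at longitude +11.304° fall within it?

Band width going east from +121.271° to -143.716°: ((-143.716 − 121.271) mod 360) = 95.013°.
Offset of +11.304° east of the west edge: ((11.304 − 121.271) mod 360) = 250.033°.
250.033° > 95.013° ⇒ outside.

No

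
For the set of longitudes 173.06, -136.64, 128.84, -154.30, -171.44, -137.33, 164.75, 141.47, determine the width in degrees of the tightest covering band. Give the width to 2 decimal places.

94.52°

Sort the longitudes: -171.44°, -154.30°, -137.33°, -136.64°, +128.84°, +141.47°, +164.75°, +173.06°.
Eastward gaps between consecutive values (wrapping around): 17.14°, 16.97°, 0.69°, 265.48°, 12.63°, 23.28°, 8.31°, 15.50°.
Largest gap = 265.48° ⇒ minimal covering band is its complement: 360° − 265.48° = 94.52°.
Band runs from +128.84° eastward to -136.64°, crossing the antimeridian.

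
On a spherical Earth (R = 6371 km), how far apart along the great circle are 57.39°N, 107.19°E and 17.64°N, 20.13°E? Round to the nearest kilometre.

Δλ = 20.13 − 107.19 = -87.06°.
Δφ = 17.64 − 57.39 = -39.75°.
a = sin²(Δφ/2) + cos φ₁ · cos φ₂ · sin²(Δλ/2) = 0.359197.
c = 2·atan2(√a, √(1−a)) = 1.28533 rad → d = 6371·c ≈ 8188.83 km.

8189 km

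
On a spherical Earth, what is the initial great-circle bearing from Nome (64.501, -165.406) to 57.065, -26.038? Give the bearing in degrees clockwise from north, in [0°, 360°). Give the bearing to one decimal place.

25.8°

Δλ = -26.038 − -165.406 = 139.368°.
θ = atan2( sin Δλ · cos φ₂ , cos φ₁ · sin φ₂ − sin φ₁ · cos φ₂ · cos Δλ )
  = atan2(0.35405, 0.73373) = 25.759° → normalised to [0°, 360°): 25.759°.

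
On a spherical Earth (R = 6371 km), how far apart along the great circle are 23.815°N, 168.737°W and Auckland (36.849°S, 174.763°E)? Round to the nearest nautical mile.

3760 nmi

Δλ = 174.763 − -168.737 = 343.500°; wrapped into (−180°, 180°]: -16.500°.
Δφ = -36.849 − 23.815 = -60.664°.
a = sin²(Δφ/2) + cos φ₁ · cos φ₂ · sin²(Δλ/2) = 0.270109.
c = 2·atan2(√a, √(1−a)) = 1.09305 rad → d = 6371·c ≈ 6963.79 km ≈ 3760.15 nmi.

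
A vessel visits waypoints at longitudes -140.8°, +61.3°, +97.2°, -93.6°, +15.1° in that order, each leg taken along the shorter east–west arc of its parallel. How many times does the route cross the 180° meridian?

2

Leg 1: -140.8° → +61.3°, shortest Δλ = -157.9° (west) — crosses 180°.
Leg 2: +61.3° → +97.2°, shortest Δλ = 35.9° (east) — does not cross 180°.
Leg 3: +97.2° → -93.6°, shortest Δλ = 169.2° (east) — crosses 180°.
Leg 4: -93.6° → +15.1°, shortest Δλ = 108.7° (east) — does not cross 180°.
Total crossings: 2.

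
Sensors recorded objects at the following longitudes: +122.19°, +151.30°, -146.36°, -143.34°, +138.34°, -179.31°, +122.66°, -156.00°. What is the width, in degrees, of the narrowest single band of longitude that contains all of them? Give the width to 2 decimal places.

Sort the longitudes: -179.31°, -156.00°, -146.36°, -143.34°, +122.19°, +122.66°, +138.34°, +151.30°.
Eastward gaps between consecutive values (wrapping around): 23.31°, 9.64°, 3.02°, 265.53°, 0.47°, 15.68°, 12.96°, 29.39°.
Largest gap = 265.53° ⇒ minimal covering band is its complement: 360° − 265.53° = 94.47°.
Band runs from +122.19° eastward to -143.34°, crossing the antimeridian.

94.47°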